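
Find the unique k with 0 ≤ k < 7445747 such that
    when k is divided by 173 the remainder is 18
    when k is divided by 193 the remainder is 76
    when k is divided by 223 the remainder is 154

The moduli are pairwise coprime; N = 173·193·223 = 7445747.
N/173 = 43039; 43039 ≡ 135 (mod 173); 135·132 ≡ 1, so inverse 132.
N/193 = 38579; 38579 ≡ 172 (mod 193); 172·147 ≡ 1, so inverse 147.
N/223 = 33389; 33389 ≡ 162 (mod 223); 162·106 ≡ 1, so inverse 106.
k ≡ 18·43039·132 + 76·38579·147 + 154·33389·106 = 1078307288.
1078307288 mod 7445747 = 6119720.

6119720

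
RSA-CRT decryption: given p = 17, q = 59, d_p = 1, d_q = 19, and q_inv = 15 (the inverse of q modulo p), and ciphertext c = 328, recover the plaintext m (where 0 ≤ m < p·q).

m₁ = c^(d_p) mod p: c ≡ 5 (mod 17), and 5^1 mod 17 = 5.
m₂ = c^(d_q) mod q: c ≡ 33 (mod 59), and 33^19 mod 59 = 43.
h = q_inv·(m₁ − m₂) mod p = 15·(5 − 43) mod 17 = 8.
m = m₂ + h·q = 43 + 8·59 = 515.

515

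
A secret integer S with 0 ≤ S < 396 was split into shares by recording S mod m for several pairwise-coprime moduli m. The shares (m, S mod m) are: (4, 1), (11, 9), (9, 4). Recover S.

229

The moduli are pairwise coprime; N = 4·11·9 = 396.
N/4 = 99; 99 ≡ 3 (mod 4); 3·3 ≡ 1, so inverse 3.
N/11 = 36; 36 ≡ 3 (mod 11); 3·4 ≡ 1, so inverse 4.
N/9 = 44; 44 ≡ 8 (mod 9); 8·8 ≡ 1, so inverse 8.
S ≡ 1·99·3 + 9·36·4 + 4·44·8 = 3001.
3001 mod 396 = 229.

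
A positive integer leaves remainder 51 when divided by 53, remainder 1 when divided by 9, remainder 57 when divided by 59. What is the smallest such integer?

From n ≡ 51 (mod 53) write n = 51 + 53t. Substituting into n ≡ 1 (mod 9) gives 53t ≡ 4 (mod 9), and since 8⁻¹ ≡ 8 (mod 9), t ≡ 5. Hence n ≡ 51 + 53·5 = 316 (mod 477).
From n ≡ 316 (mod 477) write n = 316 + 477t. Substituting into n ≡ 57 (mod 59) gives 477t ≡ 36 (mod 59), and since 5⁻¹ ≡ 12 (mod 59), t ≡ 19. Hence n ≡ 316 + 477·19 = 9379 (mod 28143).

9379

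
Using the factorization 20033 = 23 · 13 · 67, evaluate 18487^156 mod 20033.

Mod 23: 18487 ≡ 18; by Fermat, exponent reduces to 156 mod 22 = 2; 18^2 ≡ 2 (mod 23).
Mod 13: 18487 ≡ 1; since 12 | 156, by Fermat 1^156 ≡ 1 (mod 13).
Mod 67: 18487 ≡ 62; by Fermat, exponent reduces to 156 mod 66 = 24; 62^24 ≡ 25 (mod 67).
Combine by CRT: x ≡ 2 (mod 23), x ≡ 1 (mod 13), x ≡ 25 (mod 67) ⇒ x ≡ 6189 (mod 20033).

6189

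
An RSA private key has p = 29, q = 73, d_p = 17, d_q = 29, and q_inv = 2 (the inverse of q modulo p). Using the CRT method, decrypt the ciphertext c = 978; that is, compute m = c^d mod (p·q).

599

m₁ = c^(d_p) mod p: c ≡ 21 (mod 29), and 21^17 mod 29 = 19.
m₂ = c^(d_q) mod q: c ≡ 29 (mod 73), and 29^29 mod 73 = 15.
h = q_inv·(m₁ − m₂) mod p = 2·(19 − 15) mod 29 = 8.
m = m₂ + h·q = 15 + 8·73 = 599.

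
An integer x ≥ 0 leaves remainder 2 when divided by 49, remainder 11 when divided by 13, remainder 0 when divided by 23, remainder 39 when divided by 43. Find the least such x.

The moduli are pairwise coprime; N = 49·13·23·43 = 629993.
N/49 = 12857; 12857 ≡ 19 (mod 49); 19·31 ≡ 1, so inverse 31.
N/13 = 48461; 48461 ≡ 10 (mod 13); 10·4 ≡ 1, so inverse 4.
N/23 = 27391; 27391 ≡ 21 (mod 23); 21·11 ≡ 1, so inverse 11.
N/43 = 14651; 14651 ≡ 31 (mod 43); 31·25 ≡ 1, so inverse 25.
x ≡ 2·12857·31 + 11·48461·4 + 0·27391·11 + 39·14651·25 = 17214143.
17214143 mod 629993 = 204332.

204332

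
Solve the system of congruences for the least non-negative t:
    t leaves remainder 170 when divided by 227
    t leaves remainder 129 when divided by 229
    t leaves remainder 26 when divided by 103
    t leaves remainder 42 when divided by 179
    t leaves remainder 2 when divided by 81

Combine the congruences pairwise.
From t ≡ 170 (mod 227) write t = 170 + 227s. Substituting into t ≡ 129 (mod 229) gives 227s ≡ 188 (mod 229), and since 227⁻¹ ≡ 114 (mod 229), s ≡ 135. Hence t ≡ 170 + 227·135 = 30815 (mod 51983).
From t ≡ 30815 (mod 51983) write t = 30815 + 51983s. Substituting into t ≡ 26 (mod 103) gives 51983s ≡ 8 (mod 103), and since 71⁻¹ ≡ 74 (mod 103), s ≡ 77. Hence t ≡ 30815 + 51983·77 = 4033506 (mod 5354249).
From t ≡ 4033506 (mod 5354249) write t = 4033506 + 5354249s. Substituting into t ≡ 42 (mod 179) gives 5354249s ≡ 122 (mod 179), and since 1⁻¹ ≡ 1 (mod 179), s ≡ 122. Hence t ≡ 4033506 + 5354249·122 = 657251884 (mod 958410571).
From t ≡ 657251884 (mod 958410571) write t = 657251884 + 958410571s. Substituting into t ≡ 2 (mod 81) gives 958410571s ≡ 19 (mod 81), and since 22⁻¹ ≡ 70 (mod 81), s ≡ 34. Hence t ≡ 657251884 + 958410571·34 = 33243211298 (mod 77631256251).

33243211298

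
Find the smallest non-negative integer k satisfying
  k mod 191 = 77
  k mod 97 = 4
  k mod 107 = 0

1554817

The moduli are pairwise coprime; N = 191·97·107 = 1982389.
N/191 = 10379; 10379 ≡ 65 (mod 191); 65·144 ≡ 1, so inverse 144.
N/97 = 20437; 20437 ≡ 67 (mod 97); 67·42 ≡ 1, so inverse 42.
N/107 = 18527; 18527 ≡ 16 (mod 107); 16·87 ≡ 1, so inverse 87.
k ≡ 77·10379·144 + 4·20437·42 + 0·18527·87 = 118515768.
118515768 mod 1982389 = 1554817.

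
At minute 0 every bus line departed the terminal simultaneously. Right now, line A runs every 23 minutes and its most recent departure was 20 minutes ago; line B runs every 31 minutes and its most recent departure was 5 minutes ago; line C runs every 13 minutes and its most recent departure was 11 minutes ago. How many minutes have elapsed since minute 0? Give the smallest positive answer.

The moduli are pairwise coprime; N = 23·31·13 = 9269.
N/23 = 403; 403 ≡ 12 (mod 23); 12·2 ≡ 1, so inverse 2.
N/31 = 299; 299 ≡ 20 (mod 31); 20·14 ≡ 1, so inverse 14.
N/13 = 713; 713 ≡ 11 (mod 13); 11·6 ≡ 1, so inverse 6.
t ≡ 20·403·2 + 5·299·14 + 11·713·6 = 84108.
84108 mod 9269 = 687.

687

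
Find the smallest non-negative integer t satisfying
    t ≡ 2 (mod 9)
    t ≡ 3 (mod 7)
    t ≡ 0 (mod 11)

From t ≡ 2 (mod 9) write t = 2 + 9s. Substituting into t ≡ 3 (mod 7) gives 9s ≡ 1 (mod 7), and since 2⁻¹ ≡ 4 (mod 7), s ≡ 4. Hence t ≡ 2 + 9·4 = 38 (mod 63).
From t ≡ 38 (mod 63) write t = 38 + 63s. Substituting into t ≡ 0 (mod 11) gives 63s ≡ 6 (mod 11), and since 8⁻¹ ≡ 7 (mod 11), s ≡ 9. Hence t ≡ 38 + 63·9 = 605 (mod 693).

605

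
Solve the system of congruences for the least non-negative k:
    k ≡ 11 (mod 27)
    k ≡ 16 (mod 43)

From k ≡ 11 (mod 27) write k = 11 + 27t. Substituting into k ≡ 16 (mod 43) gives 27t ≡ 5 (mod 43), and since 27⁻¹ ≡ 8 (mod 43), t ≡ 40. Hence k ≡ 11 + 27·40 = 1091 (mod 1161).

1091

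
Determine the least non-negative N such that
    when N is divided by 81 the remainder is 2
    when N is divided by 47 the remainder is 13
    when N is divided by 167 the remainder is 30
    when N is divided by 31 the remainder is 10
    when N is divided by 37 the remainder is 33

724229264

The moduli are pairwise coprime; M = 81·47·167·31·37 = 729227043.
M/81 = 9002803; 9002803 ≡ 58 (mod 81); 58·7 ≡ 1, so inverse 7.
M/47 = 15515469; 15515469 ≡ 17 (mod 47); 17·36 ≡ 1, so inverse 36.
M/167 = 4366629; 4366629 ≡ 80 (mod 167); 80·119 ≡ 1, so inverse 119.
M/31 = 23523453; 23523453 ≡ 2 (mod 31); 2·16 ≡ 1, so inverse 16.
M/37 = 19708839; 19708839 ≡ 12 (mod 37); 12·34 ≡ 1, so inverse 34.
N ≡ 2·9002803·7 + 13·15515469·36 + 30·4366629·119 + 10·23523453·16 + 33·19708839·34 = 48853214102.
48853214102 mod 729227043 = 724229264.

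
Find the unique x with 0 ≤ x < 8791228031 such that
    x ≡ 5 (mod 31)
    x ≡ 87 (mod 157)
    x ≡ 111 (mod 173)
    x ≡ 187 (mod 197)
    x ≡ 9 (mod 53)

The moduli are pairwise coprime; N = 31·157·173·197·53 = 8791228031.
N/31 = 283588001; 283588001 ≡ 1 (mod 31), inverse 1.
N/157 = 55995083; 55995083 ≡ 91 (mod 157); 91·88 ≡ 1, so inverse 88.
N/173 = 50816347; 50816347 ≡ 19 (mod 173); 19·82 ≡ 1, so inverse 82.
N/197 = 44625523; 44625523 ≡ 98 (mod 197); 98·195 ≡ 1, so inverse 195.
N/53 = 165872227; 165872227 ≡ 35 (mod 53); 35·50 ≡ 1, so inverse 50.
x ≡ 5·283588001·1 + 87·55995083·88 + 111·50816347·82 + 187·44625523·195 + 9·165872227·50 = 2594558884192.
2594558884192 mod 8791228031 = 1146615047.

1146615047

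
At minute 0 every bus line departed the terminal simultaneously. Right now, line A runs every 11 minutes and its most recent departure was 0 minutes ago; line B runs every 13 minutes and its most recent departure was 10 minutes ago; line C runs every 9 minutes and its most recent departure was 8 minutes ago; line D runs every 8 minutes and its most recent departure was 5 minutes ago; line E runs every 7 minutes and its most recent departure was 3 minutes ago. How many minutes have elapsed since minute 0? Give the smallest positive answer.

The moduli are pairwise coprime; N = 11·13·9·8·7 = 72072.
N/11 = 6552; 6552 ≡ 7 (mod 11); 7·8 ≡ 1, so inverse 8.
N/13 = 5544; 5544 ≡ 6 (mod 13); 6·11 ≡ 1, so inverse 11.
N/9 = 8008; 8008 ≡ 7 (mod 9); 7·4 ≡ 1, so inverse 4.
N/8 = 9009; 9009 ≡ 1 (mod 8), inverse 1.
N/7 = 10296; 10296 ≡ 6 (mod 7); 6·6 ≡ 1, so inverse 6.
t ≡ 0·6552·8 + 10·5544·11 + 8·8008·4 + 5·9009·1 + 3·10296·6 = 1096469.
1096469 mod 72072 = 15389.

15389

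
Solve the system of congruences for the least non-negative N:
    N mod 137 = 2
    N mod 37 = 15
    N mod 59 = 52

The moduli are pairwise coprime; M = 137·37·59 = 299071.
M/137 = 2183; 2183 ≡ 128 (mod 137); 128·76 ≡ 1, so inverse 76.
M/37 = 8083; 8083 ≡ 17 (mod 37); 17·24 ≡ 1, so inverse 24.
M/59 = 5069; 5069 ≡ 54 (mod 59); 54·47 ≡ 1, so inverse 47.
N ≡ 2·2183·76 + 15·8083·24 + 52·5069·47 = 15630332.
15630332 mod 299071 = 78640.

78640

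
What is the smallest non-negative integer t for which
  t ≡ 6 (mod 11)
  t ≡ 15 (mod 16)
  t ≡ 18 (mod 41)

1535

The moduli are pairwise coprime; N = 11·16·41 = 7216.
N/11 = 656; 656 ≡ 7 (mod 11); 7·8 ≡ 1, so inverse 8.
N/16 = 451; 451 ≡ 3 (mod 16); 3·11 ≡ 1, so inverse 11.
N/41 = 176; 176 ≡ 12 (mod 41); 12·24 ≡ 1, so inverse 24.
t ≡ 6·656·8 + 15·451·11 + 18·176·24 = 181935.
181935 mod 7216 = 1535.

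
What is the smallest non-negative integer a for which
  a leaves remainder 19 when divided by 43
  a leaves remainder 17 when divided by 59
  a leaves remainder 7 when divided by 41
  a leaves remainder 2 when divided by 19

The moduli are pairwise coprime; N = 43·59·41·19 = 1976323.
N/43 = 45961; 45961 ≡ 37 (mod 43); 37·7 ≡ 1, so inverse 7.
N/59 = 33497; 33497 ≡ 44 (mod 59); 44·55 ≡ 1, so inverse 55.
N/41 = 48203; 48203 ≡ 28 (mod 41); 28·22 ≡ 1, so inverse 22.
N/19 = 104017; 104017 ≡ 11 (mod 19); 11·7 ≡ 1, so inverse 7.
a ≡ 19·45961·7 + 17·33497·55 + 7·48203·22 + 2·104017·7 = 46312008.
46312008 mod 1976323 = 856579.

856579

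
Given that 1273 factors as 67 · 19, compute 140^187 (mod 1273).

Mod 67: 140 ≡ 6; by Fermat, exponent reduces to 187 mod 66 = 55; 6^55 ≡ 37 (mod 67).
Mod 19: 140 ≡ 7; by Fermat, exponent reduces to 187 mod 18 = 7; 7^7 ≡ 7 (mod 19).
Combine by CRT: x ≡ 37 (mod 67), x ≡ 7 (mod 19) ⇒ x ≡ 1109 (mod 1273).

1109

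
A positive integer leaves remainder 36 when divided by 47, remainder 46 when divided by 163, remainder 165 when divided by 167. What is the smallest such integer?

The moduli are pairwise coprime; M = 47·163·167 = 1279387.
M/47 = 27221; 27221 ≡ 8 (mod 47); 8·6 ≡ 1, so inverse 6.
M/163 = 7849; 7849 ≡ 25 (mod 163); 25·150 ≡ 1, so inverse 150.
M/167 = 7661; 7661 ≡ 146 (mod 167); 146·159 ≡ 1, so inverse 159.
n ≡ 36·27221·6 + 46·7849·150 + 165·7661·159 = 261024171.
261024171 mod 1279387 = 29223.

29223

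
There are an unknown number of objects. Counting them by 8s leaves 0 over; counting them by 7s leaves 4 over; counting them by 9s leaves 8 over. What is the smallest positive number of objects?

The moduli are pairwise coprime; M = 8·7·9 = 504.
M/8 = 63; 63 ≡ 7 (mod 8); 7·7 ≡ 1, so inverse 7.
M/7 = 72; 72 ≡ 2 (mod 7); 2·4 ≡ 1, so inverse 4.
M/9 = 56; 56 ≡ 2 (mod 9); 2·5 ≡ 1, so inverse 5.
N ≡ 0·63·7 + 4·72·4 + 8·56·5 = 3392.
3392 mod 504 = 368.

368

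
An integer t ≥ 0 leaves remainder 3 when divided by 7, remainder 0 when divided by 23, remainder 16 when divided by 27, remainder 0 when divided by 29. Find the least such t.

The moduli are pairwise coprime; N = 7·23·27·29 = 126063.
N/7 = 18009; 18009 ≡ 5 (mod 7); 5·3 ≡ 1, so inverse 3.
N/23 = 5481; 5481 ≡ 7 (mod 23); 7·10 ≡ 1, so inverse 10.
N/27 = 4669; 4669 ≡ 25 (mod 27); 25·13 ≡ 1, so inverse 13.
N/29 = 4347; 4347 ≡ 26 (mod 29); 26·19 ≡ 1, so inverse 19.
t ≡ 3·18009·3 + 0·5481·10 + 16·4669·13 + 0·4347·19 = 1133233.
1133233 mod 126063 = 124729.

124729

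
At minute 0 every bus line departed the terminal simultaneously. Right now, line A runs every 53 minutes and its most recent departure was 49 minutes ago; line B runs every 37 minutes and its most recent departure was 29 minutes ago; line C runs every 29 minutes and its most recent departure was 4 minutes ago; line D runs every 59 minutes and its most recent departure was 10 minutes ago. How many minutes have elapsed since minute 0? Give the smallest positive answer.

The moduli are pairwise coprime; N = 53·37·29·59 = 3355271.
N/53 = 63307; 63307 ≡ 25 (mod 53); 25·17 ≡ 1, so inverse 17.
N/37 = 90683; 90683 ≡ 33 (mod 37); 33·9 ≡ 1, so inverse 9.
N/29 = 115699; 115699 ≡ 18 (mod 29); 18·21 ≡ 1, so inverse 21.
N/59 = 56869; 56869 ≡ 52 (mod 59); 52·42 ≡ 1, so inverse 42.
t ≡ 49·63307·17 + 29·90683·9 + 4·115699·21 + 10·56869·42 = 110006690.
110006690 mod 3355271 = 2638018.

2638018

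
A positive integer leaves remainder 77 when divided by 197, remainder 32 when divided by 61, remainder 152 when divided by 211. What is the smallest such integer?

The moduli are pairwise coprime; M = 197·61·211 = 2535587.
M/197 = 12871; 12871 ≡ 66 (mod 197); 66·3 ≡ 1, so inverse 3.
M/61 = 41567; 41567 ≡ 26 (mod 61); 26·54 ≡ 1, so inverse 54.
M/211 = 12017; 12017 ≡ 201 (mod 211); 201·21 ≡ 1, so inverse 21.
n ≡ 77·12871·3 + 32·41567·54 + 152·12017·21 = 113159241.
113159241 mod 2535587 = 1593413.

1593413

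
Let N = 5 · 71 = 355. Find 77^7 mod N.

Mod 5: 77 ≡ 2; by Fermat, exponent reduces to 7 mod 4 = 3; 2^3 ≡ 3 (mod 5).
Mod 71: 77 ≡ 6; 6^7 ≡ 54 (mod 71).
Combine by CRT: x ≡ 3 (mod 5), x ≡ 54 (mod 71) ⇒ x ≡ 338 (mod 355).

338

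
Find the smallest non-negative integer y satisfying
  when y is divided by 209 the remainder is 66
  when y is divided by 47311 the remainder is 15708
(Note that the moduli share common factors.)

678062

gcd(209, 47311) = 11 and 11 | (15708 − 66), so the pair is consistent; merging gives y ≡ 678062 (mod 898909), where 898909 = lcm(209, 47311).
The solution is unique modulo lcm(209, 47311) = 898909.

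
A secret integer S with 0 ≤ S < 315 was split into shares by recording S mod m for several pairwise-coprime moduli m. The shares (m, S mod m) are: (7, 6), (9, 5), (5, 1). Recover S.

Combine the congruences pairwise.
From S ≡ 6 (mod 7) write S = 6 + 7t. Substituting into S ≡ 5 (mod 9) gives 7t ≡ 8 (mod 9), and since 7⁻¹ ≡ 4 (mod 9), t ≡ 5. Hence S ≡ 6 + 7·5 = 41 (mod 63).
From S ≡ 41 (mod 63) write S = 41 + 63t. Substituting into S ≡ 1 (mod 5) gives 63t ≡ 0 (mod 5), and since 3⁻¹ ≡ 2 (mod 5), t ≡ 0. Hence S ≡ 41 + 63·0 = 41 (mod 315).

41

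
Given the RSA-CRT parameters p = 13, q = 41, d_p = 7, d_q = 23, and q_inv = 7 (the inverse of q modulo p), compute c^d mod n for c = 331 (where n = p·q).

137

m₁ = c^(d_p) mod p: c ≡ 6 (mod 13), and 6^7 mod 13 = 7.
m₂ = c^(d_q) mod q: c ≡ 3 (mod 41), and 3^23 mod 41 = 14.
h = q_inv·(m₁ − m₂) mod p = 7·(7 − 14) mod 13 = 3.
m = m₂ + h·q = 14 + 3·41 = 137.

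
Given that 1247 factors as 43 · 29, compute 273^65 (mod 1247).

Mod 43: 273 ≡ 15; by Fermat, exponent reduces to 65 mod 42 = 23; 15^23 ≡ 10 (mod 43).
Mod 29: 273 ≡ 12; by Fermat, exponent reduces to 65 mod 28 = 9; 12^9 ≡ 12 (mod 29).
Combine by CRT: x ≡ 10 (mod 43), x ≡ 12 (mod 29) ⇒ x ≡ 1085 (mod 1247).

1085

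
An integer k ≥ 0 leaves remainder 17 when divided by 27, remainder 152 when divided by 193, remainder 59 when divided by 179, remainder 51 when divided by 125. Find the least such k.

87982676

The moduli are pairwise coprime; N = 27·193·179·125 = 116596125.
N/27 = 4318375; 4318375 ≡ 22 (mod 27); 22·16 ≡ 1, so inverse 16.
N/193 = 604125; 604125 ≡ 35 (mod 193); 35·182 ≡ 1, so inverse 182.
N/179 = 651375; 651375 ≡ 173 (mod 179); 173·149 ≡ 1, so inverse 149.
N/125 = 932769; 932769 ≡ 19 (mod 125); 19·79 ≡ 1, so inverse 79.
k ≡ 17·4318375·16 + 152·604125·182 + 59·651375·149 + 51·932769·79 = 27371475926.
27371475926 mod 116596125 = 87982676.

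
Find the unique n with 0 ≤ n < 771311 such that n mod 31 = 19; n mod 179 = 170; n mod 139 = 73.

648508

The moduli are pairwise coprime; M = 31·179·139 = 771311.
M/31 = 24881; 24881 ≡ 19 (mod 31); 19·18 ≡ 1, so inverse 18.
M/179 = 4309; 4309 ≡ 13 (mod 179); 13·124 ≡ 1, so inverse 124.
M/139 = 5549; 5549 ≡ 128 (mod 139); 128·101 ≡ 1, so inverse 101.
n ≡ 19·24881·18 + 170·4309·124 + 73·5549·101 = 140255799.
140255799 mod 771311 = 648508.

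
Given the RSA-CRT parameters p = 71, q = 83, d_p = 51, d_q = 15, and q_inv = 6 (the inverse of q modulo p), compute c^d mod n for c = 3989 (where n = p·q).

m₁ = c^(d_p) mod p: c ≡ 13 (mod 71), and 13^51 mod 71 = 35.
m₂ = c^(d_q) mod q: c ≡ 5 (mod 83), and 5^15 mod 83 = 13.
h = q_inv·(m₁ − m₂) mod p = 6·(35 − 13) mod 71 = 61.
m = m₂ + h·q = 13 + 61·83 = 5076.

5076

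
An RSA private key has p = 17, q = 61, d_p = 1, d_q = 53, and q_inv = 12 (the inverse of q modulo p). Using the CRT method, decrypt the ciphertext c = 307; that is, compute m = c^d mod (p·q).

m₁ = c^(d_p) mod p: c ≡ 1 (mod 17), and 1^1 mod 17 = 1.
m₂ = c^(d_q) mod q: c ≡ 2 (mod 61), and 2^53 mod 61 = 51.
h = q_inv·(m₁ − m₂) mod p = 12·(1 − 51) mod 17 = 12.
m = m₂ + h·q = 51 + 12·61 = 783.

783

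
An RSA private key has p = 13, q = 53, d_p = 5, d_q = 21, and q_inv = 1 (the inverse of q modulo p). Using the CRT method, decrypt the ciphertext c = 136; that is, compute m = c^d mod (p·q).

613

m₁ = c^(d_p) mod p: c ≡ 6 (mod 13), and 6^5 mod 13 = 2.
m₂ = c^(d_q) mod q: c ≡ 30 (mod 53), and 30^21 mod 53 = 30.
h = q_inv·(m₁ − m₂) mod p = 1·(2 − 30) mod 13 = 11.
m = m₂ + h·q = 30 + 11·53 = 613.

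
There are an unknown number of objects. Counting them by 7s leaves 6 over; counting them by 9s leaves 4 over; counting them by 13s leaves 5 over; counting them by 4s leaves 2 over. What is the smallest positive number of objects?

2722

Combine the congruences pairwise.
From N ≡ 6 (mod 7) write N = 6 + 7t. Substituting into N ≡ 4 (mod 9) gives 7t ≡ 7 (mod 9), and since 7⁻¹ ≡ 4 (mod 9), t ≡ 1. Hence N ≡ 6 + 7·1 = 13 (mod 63).
From N ≡ 13 (mod 63) write N = 13 + 63t. Substituting into N ≡ 5 (mod 13) gives 63t ≡ 5 (mod 13), and since 11⁻¹ ≡ 6 (mod 13), t ≡ 4. Hence N ≡ 13 + 63·4 = 265 (mod 819).
From N ≡ 265 (mod 819) write N = 265 + 819t. Substituting into N ≡ 2 (mod 4) gives 819t ≡ 1 (mod 4), and since 3⁻¹ ≡ 3 (mod 4), t ≡ 3. Hence N ≡ 265 + 819·3 = 2722 (mod 3276).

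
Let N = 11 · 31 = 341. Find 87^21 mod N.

Mod 11: 87 ≡ 10; by Fermat, exponent reduces to 21 mod 10 = 1; 10^1 ≡ 10 (mod 11).
Mod 31: 87 ≡ 25; 25^21 ≡ 1 (mod 31).
Combine by CRT: x ≡ 10 (mod 11), x ≡ 1 (mod 31) ⇒ x ≡ 32 (mod 341).

32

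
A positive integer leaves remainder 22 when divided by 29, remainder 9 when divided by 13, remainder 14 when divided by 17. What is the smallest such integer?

1153

Combine the congruences pairwise.
From t ≡ 22 (mod 29) write t = 22 + 29s. Substituting into t ≡ 9 (mod 13) gives 29s ≡ 0 (mod 13), and since 3⁻¹ ≡ 9 (mod 13), s ≡ 0. Hence t ≡ 22 + 29·0 = 22 (mod 377).
From t ≡ 22 (mod 377) write t = 22 + 377s. Substituting into t ≡ 14 (mod 17) gives 377s ≡ 9 (mod 17), and since 3⁻¹ ≡ 6 (mod 17), s ≡ 3. Hence t ≡ 22 + 377·3 = 1153 (mod 6409).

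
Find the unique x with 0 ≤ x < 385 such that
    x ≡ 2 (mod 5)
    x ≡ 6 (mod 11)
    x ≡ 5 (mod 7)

The moduli are pairwise coprime; N = 5·11·7 = 385.
N/5 = 77; 77 ≡ 2 (mod 5); 2·3 ≡ 1, so inverse 3.
N/11 = 35; 35 ≡ 2 (mod 11); 2·6 ≡ 1, so inverse 6.
N/7 = 55; 55 ≡ 6 (mod 7); 6·6 ≡ 1, so inverse 6.
x ≡ 2·77·3 + 6·35·6 + 5·55·6 = 3372.
3372 mod 385 = 292.

292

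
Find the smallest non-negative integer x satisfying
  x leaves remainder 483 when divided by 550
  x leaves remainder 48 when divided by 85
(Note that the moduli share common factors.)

gcd(550, 85) = 5 and 5 | (48 − 483), so the pair is consistent; merging gives x ≡ 2683 (mod 9350), where 9350 = lcm(550, 85).
The solution is unique modulo lcm(550, 85) = 9350.

2683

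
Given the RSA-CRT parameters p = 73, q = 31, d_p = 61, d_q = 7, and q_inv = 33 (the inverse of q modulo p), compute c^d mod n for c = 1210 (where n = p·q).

962

m₁ = c^(d_p) mod p: c ≡ 42 (mod 73), and 42^61 mod 73 = 13.
m₂ = c^(d_q) mod q: c ≡ 1 (mod 31), and 1^7 mod 31 = 1.
h = q_inv·(m₁ − m₂) mod p = 33·(13 − 1) mod 73 = 31.
m = m₂ + h·q = 1 + 31·31 = 962.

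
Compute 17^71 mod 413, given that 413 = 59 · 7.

369

Mod 59: 17 ≡ 17; by Fermat, exponent reduces to 71 mod 58 = 13; 17^13 ≡ 15 (mod 59).
Mod 7: 17 ≡ 3; by Fermat, exponent reduces to 71 mod 6 = 5; 3^5 ≡ 5 (mod 7).
Combine by CRT: x ≡ 15 (mod 59), x ≡ 5 (mod 7) ⇒ x ≡ 369 (mod 413).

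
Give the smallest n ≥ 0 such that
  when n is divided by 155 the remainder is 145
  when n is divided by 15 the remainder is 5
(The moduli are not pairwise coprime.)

455

gcd(155, 15) = 5 and 5 | (5 − 145), so the pair is consistent; merging gives n ≡ 455 (mod 465), where 465 = lcm(155, 15).
The solution is unique modulo lcm(155, 15) = 465.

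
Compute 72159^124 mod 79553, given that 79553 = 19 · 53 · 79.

Mod 19: 72159 ≡ 16; by Fermat, exponent reduces to 124 mod 18 = 16; 16^16 ≡ 17 (mod 19).
Mod 53: 72159 ≡ 26; by Fermat, exponent reduces to 124 mod 52 = 20; 26^20 ≡ 42 (mod 53).
Mod 79: 72159 ≡ 32; by Fermat, exponent reduces to 124 mod 78 = 46; 32^46 ≡ 5 (mod 79).
Combine by CRT: x ≡ 17 (mod 19), x ≡ 42 (mod 53), x ≡ 5 (mod 79) ⇒ x ≡ 31842 (mod 79553).

31842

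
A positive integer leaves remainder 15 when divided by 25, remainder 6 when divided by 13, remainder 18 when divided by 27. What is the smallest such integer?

7065

From k ≡ 15 (mod 25) write k = 15 + 25t. Substituting into k ≡ 6 (mod 13) gives 25t ≡ 4 (mod 13), and since 12⁻¹ ≡ 12 (mod 13), t ≡ 9. Hence k ≡ 15 + 25·9 = 240 (mod 325).
From k ≡ 240 (mod 325) write k = 240 + 325t. Substituting into k ≡ 18 (mod 27) gives 325t ≡ 21 (mod 27), and since 1⁻¹ ≡ 1 (mod 27), t ≡ 21. Hence k ≡ 240 + 325·21 = 7065 (mod 8775).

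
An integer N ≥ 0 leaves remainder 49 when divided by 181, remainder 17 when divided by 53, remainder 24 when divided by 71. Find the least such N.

386122

The moduli are pairwise coprime; M = 181·53·71 = 681103.
M/181 = 3763; 3763 ≡ 143 (mod 181); 143·100 ≡ 1, so inverse 100.
M/53 = 12851; 12851 ≡ 25 (mod 53); 25·17 ≡ 1, so inverse 17.
M/71 = 9593; 9593 ≡ 8 (mod 71); 8·9 ≡ 1, so inverse 9.
N ≡ 49·3763·100 + 17·12851·17 + 24·9593·9 = 24224727.
24224727 mod 681103 = 386122.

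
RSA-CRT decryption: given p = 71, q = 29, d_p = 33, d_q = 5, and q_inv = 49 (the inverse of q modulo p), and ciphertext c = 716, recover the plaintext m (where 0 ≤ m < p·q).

1706

m₁ = c^(d_p) mod p: c ≡ 6 (mod 71), and 6^33 mod 71 = 2.
m₂ = c^(d_q) mod q: c ≡ 20 (mod 29), and 20^5 mod 29 = 24.
h = q_inv·(m₁ − m₂) mod p = 49·(2 − 24) mod 71 = 58.
m = m₂ + h·q = 24 + 58·29 = 1706.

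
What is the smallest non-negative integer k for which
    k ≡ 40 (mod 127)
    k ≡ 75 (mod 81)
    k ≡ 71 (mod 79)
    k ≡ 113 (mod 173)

The moduli are pairwise coprime; N = 127·81·79·173 = 140592429.
N/127 = 1107027; 1107027 ≡ 95 (mod 127); 95·123 ≡ 1, so inverse 123.
N/81 = 1735709; 1735709 ≡ 41 (mod 81); 41·2 ≡ 1, so inverse 2.
N/79 = 1779651; 1779651 ≡ 18 (mod 79); 18·22 ≡ 1, so inverse 22.
N/173 = 812673; 812673 ≡ 92 (mod 173); 92·126 ≡ 1, so inverse 126.
k ≡ 40·1107027·123 + 75·1735709·2 + 71·1779651·22 + 113·812673·126 = 20057582226.
20057582226 mod 140592429 = 93457308.

93457308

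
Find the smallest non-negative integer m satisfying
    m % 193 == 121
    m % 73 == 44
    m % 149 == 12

1299590

The moduli are pairwise coprime; N = 193·73·149 = 2099261.
N/193 = 10877; 10877 ≡ 69 (mod 193); 69·14 ≡ 1, so inverse 14.
N/73 = 28757; 28757 ≡ 68 (mod 73); 68·29 ≡ 1, so inverse 29.
N/149 = 14089; 14089 ≡ 83 (mod 149); 83·79 ≡ 1, so inverse 79.
m ≡ 121·10877·14 + 44·28757·29 + 12·14089·79 = 68475942.
68475942 mod 2099261 = 1299590.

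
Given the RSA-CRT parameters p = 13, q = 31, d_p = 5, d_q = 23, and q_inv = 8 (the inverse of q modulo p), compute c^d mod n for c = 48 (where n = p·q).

m₁ = c^(d_p) mod p: c ≡ 9 (mod 13), and 9^5 mod 13 = 3.
m₂ = c^(d_q) mod q: c ≡ 17 (mod 31), and 17^23 mod 31 = 13.
h = q_inv·(m₁ − m₂) mod p = 8·(3 − 13) mod 13 = 11.
m = m₂ + h·q = 13 + 11·31 = 354.

354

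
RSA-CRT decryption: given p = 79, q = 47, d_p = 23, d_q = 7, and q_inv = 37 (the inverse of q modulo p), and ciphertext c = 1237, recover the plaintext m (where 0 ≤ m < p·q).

3048

m₁ = c^(d_p) mod p: c ≡ 52 (mod 79), and 52^23 mod 79 = 46.
m₂ = c^(d_q) mod q: c ≡ 15 (mod 47), and 15^7 mod 47 = 40.
h = q_inv·(m₁ − m₂) mod p = 37·(46 − 40) mod 79 = 64.
m = m₂ + h·q = 40 + 64·47 = 3048.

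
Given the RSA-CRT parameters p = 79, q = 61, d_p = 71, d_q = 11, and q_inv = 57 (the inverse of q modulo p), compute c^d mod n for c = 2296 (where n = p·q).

3252

m₁ = c^(d_p) mod p: c ≡ 5 (mod 79), and 5^71 mod 79 = 13.
m₂ = c^(d_q) mod q: c ≡ 39 (mod 61), and 39^11 mod 61 = 19.
h = q_inv·(m₁ − m₂) mod p = 57·(13 − 19) mod 79 = 53.
m = m₂ + h·q = 19 + 53·61 = 3252.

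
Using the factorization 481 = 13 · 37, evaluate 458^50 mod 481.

48

Mod 13: 458 ≡ 3; by Fermat, exponent reduces to 50 mod 12 = 2; 3^2 ≡ 9 (mod 13).
Mod 37: 458 ≡ 14; by Fermat, exponent reduces to 50 mod 36 = 14; 14^14 ≡ 11 (mod 37).
Combine by CRT: x ≡ 9 (mod 13), x ≡ 11 (mod 37) ⇒ x ≡ 48 (mod 481).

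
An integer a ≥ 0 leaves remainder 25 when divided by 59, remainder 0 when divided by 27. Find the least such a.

1323

From a ≡ 25 (mod 59) write a = 25 + 59t. Substituting into a ≡ 0 (mod 27) gives 59t ≡ 2 (mod 27), and since 5⁻¹ ≡ 11 (mod 27), t ≡ 22. Hence a ≡ 25 + 59·22 = 1323 (mod 1593).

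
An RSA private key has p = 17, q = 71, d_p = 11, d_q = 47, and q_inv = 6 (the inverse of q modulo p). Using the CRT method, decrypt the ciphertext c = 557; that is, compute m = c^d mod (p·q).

38

m₁ = c^(d_p) mod p: c ≡ 13 (mod 17), and 13^11 mod 17 = 4.
m₂ = c^(d_q) mod q: c ≡ 60 (mod 71), and 60^47 mod 71 = 38.
h = q_inv·(m₁ − m₂) mod p = 6·(4 − 38) mod 17 = 0.
m = m₂ + h·q = 38 + 0·71 = 38.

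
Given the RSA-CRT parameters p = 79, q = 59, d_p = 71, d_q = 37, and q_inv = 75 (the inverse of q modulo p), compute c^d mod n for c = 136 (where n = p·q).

896

m₁ = c^(d_p) mod p: c ≡ 57 (mod 79), and 57^71 mod 79 = 27.
m₂ = c^(d_q) mod q: c ≡ 18 (mod 59), and 18^37 mod 59 = 11.
h = q_inv·(m₁ − m₂) mod p = 75·(27 − 11) mod 79 = 15.
m = m₂ + h·q = 11 + 15·59 = 896.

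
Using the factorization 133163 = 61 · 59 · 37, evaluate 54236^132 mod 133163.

Mod 61: 54236 ≡ 7; by Fermat, exponent reduces to 132 mod 60 = 12; 7^12 ≡ 34 (mod 61).
Mod 59: 54236 ≡ 15; by Fermat, exponent reduces to 132 mod 58 = 16; 15^16 ≡ 22 (mod 59).
Mod 37: 54236 ≡ 31; by Fermat, exponent reduces to 132 mod 36 = 24; 31^24 ≡ 1 (mod 37).
Combine by CRT: x ≡ 34 (mod 61), x ≡ 22 (mod 59), x ≡ 1 (mod 37) ⇒ x ≡ 132831 (mod 133163).

132831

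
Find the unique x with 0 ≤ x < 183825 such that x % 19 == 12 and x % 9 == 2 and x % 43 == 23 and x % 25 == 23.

From x ≡ 12 (mod 19) write x = 12 + 19t. Substituting into x ≡ 2 (mod 9) gives 19t ≡ 8 (mod 9), and since 1⁻¹ ≡ 1 (mod 9), t ≡ 8. Hence x ≡ 12 + 19·8 = 164 (mod 171).
From x ≡ 164 (mod 171) write x = 164 + 171t. Substituting into x ≡ 23 (mod 43) gives 171t ≡ 31 (mod 43), and since 42⁻¹ ≡ 42 (mod 43), t ≡ 12. Hence x ≡ 164 + 171·12 = 2216 (mod 7353).
From x ≡ 2216 (mod 7353) write x = 2216 + 7353t. Substituting into x ≡ 23 (mod 25) gives 7353t ≡ 7 (mod 25), and since 3⁻¹ ≡ 17 (mod 25), t ≡ 19. Hence x ≡ 2216 + 7353·19 = 141923 (mod 183825).

141923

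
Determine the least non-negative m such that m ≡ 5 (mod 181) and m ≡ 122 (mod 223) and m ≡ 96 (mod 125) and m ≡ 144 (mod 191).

58211596

Combine the congruences pairwise.
From m ≡ 5 (mod 181) write m = 5 + 181t. Substituting into m ≡ 122 (mod 223) gives 181t ≡ 117 (mod 223), and since 181⁻¹ ≡ 69 (mod 223), t ≡ 45. Hence m ≡ 5 + 181·45 = 8150 (mod 40363).
From m ≡ 8150 (mod 40363) write m = 8150 + 40363t. Substituting into m ≡ 96 (mod 125) gives 40363t ≡ 71 (mod 125), and since 113⁻¹ ≡ 52 (mod 125), t ≡ 67. Hence m ≡ 8150 + 40363·67 = 2712471 (mod 5045375).
From m ≡ 2712471 (mod 5045375) write m = 2712471 + 5045375t. Substituting into m ≡ 144 (mod 191) gives 5045375t ≡ 64 (mod 191), and since 110⁻¹ ≡ 33 (mod 191), t ≡ 11. Hence m ≡ 2712471 + 5045375·11 = 58211596 (mod 963666625).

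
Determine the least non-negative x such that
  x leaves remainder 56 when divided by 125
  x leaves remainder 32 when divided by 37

Combine the congruences pairwise.
From x ≡ 56 (mod 125) write x = 56 + 125t. Substituting into x ≡ 32 (mod 37) gives 125t ≡ 13 (mod 37), and since 14⁻¹ ≡ 8 (mod 37), t ≡ 30. Hence x ≡ 56 + 125·30 = 3806 (mod 4625).

3806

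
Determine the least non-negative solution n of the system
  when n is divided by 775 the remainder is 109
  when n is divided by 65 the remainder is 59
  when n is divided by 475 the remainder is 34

Combine the congruences pairwise.
gcd(775, 65) = 5 and 5 | (59 − 109), so the pair is consistent; merging gives n ≡ 7859 (mod 10075), where 10075 = lcm(775, 65).
gcd(10075, 475) = 25 and 25 | (34 − 7859), so the pair is consistent; merging gives n ≡ 128759 (mod 191425), where 191425 = lcm(10075, 475).
The solution is unique modulo lcm(775, 65, 475) = 191425.

128759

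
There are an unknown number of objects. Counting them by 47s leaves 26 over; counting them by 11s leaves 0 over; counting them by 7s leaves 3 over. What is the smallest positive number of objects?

2376

The moduli are pairwise coprime; M = 47·11·7 = 3619.
M/47 = 77; 77 ≡ 30 (mod 47); 30·11 ≡ 1, so inverse 11.
M/11 = 329; 329 ≡ 10 (mod 11); 10·10 ≡ 1, so inverse 10.
M/7 = 517; 517 ≡ 6 (mod 7); 6·6 ≡ 1, so inverse 6.
N ≡ 26·77·11 + 0·329·10 + 3·517·6 = 31328.
31328 mod 3619 = 2376.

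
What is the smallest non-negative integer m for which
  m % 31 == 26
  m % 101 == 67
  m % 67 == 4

61778

From m ≡ 26 (mod 31) write m = 26 + 31t. Substituting into m ≡ 67 (mod 101) gives 31t ≡ 41 (mod 101), and since 31⁻¹ ≡ 88 (mod 101), t ≡ 73. Hence m ≡ 26 + 31·73 = 2289 (mod 3131).
From m ≡ 2289 (mod 3131) write m = 2289 + 3131t. Substituting into m ≡ 4 (mod 67) gives 3131t ≡ 60 (mod 67), and since 49⁻¹ ≡ 26 (mod 67), t ≡ 19. Hence m ≡ 2289 + 3131·19 = 61778 (mod 209777).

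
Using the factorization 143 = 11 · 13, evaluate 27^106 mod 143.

Mod 11: 27 ≡ 5; by Fermat, exponent reduces to 106 mod 10 = 6; 5^6 ≡ 5 (mod 11).
Mod 13: 27 ≡ 1; by Fermat, exponent reduces to 106 mod 12 = 10; 1^10 ≡ 1 (mod 13).
Combine by CRT: x ≡ 5 (mod 11), x ≡ 1 (mod 13) ⇒ x ≡ 27 (mod 143).

27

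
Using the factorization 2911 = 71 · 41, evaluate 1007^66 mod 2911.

Mod 71: 1007 ≡ 13; 13^66 ≡ 15 (mod 71).
Mod 41: 1007 ≡ 23; by Fermat, exponent reduces to 66 mod 40 = 26; 23^26 ≡ 18 (mod 41).
Combine by CRT: x ≡ 15 (mod 71), x ≡ 18 (mod 41) ⇒ x ≡ 2642 (mod 2911).

2642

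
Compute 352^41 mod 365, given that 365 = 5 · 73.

Mod 5: 352 ≡ 2; by Fermat, exponent reduces to 41 mod 4 = 1; 2^1 ≡ 2 (mod 5).
Mod 73: 352 ≡ 60; 60^41 ≡ 15 (mod 73).
Combine by CRT: x ≡ 2 (mod 5), x ≡ 15 (mod 73) ⇒ x ≡ 307 (mod 365).

307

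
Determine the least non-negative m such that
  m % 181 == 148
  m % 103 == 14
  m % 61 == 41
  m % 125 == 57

The moduli are pairwise coprime; N = 181·103·61·125 = 142152875.
N/181 = 785375; 785375 ≡ 16 (mod 181); 16·34 ≡ 1, so inverse 34.
N/103 = 1380125; 1380125 ≡ 28 (mod 103); 28·92 ≡ 1, so inverse 92.
N/61 = 2330375; 2330375 ≡ 53 (mod 61); 53·38 ≡ 1, so inverse 38.
N/125 = 1137223; 1137223 ≡ 98 (mod 125); 98·37 ≡ 1, so inverse 37.
m ≡ 148·785375·34 + 14·1380125·92 + 41·2330375·38 + 57·1137223·37 = 11758735557.
11758735557 mod 142152875 = 102199807.

102199807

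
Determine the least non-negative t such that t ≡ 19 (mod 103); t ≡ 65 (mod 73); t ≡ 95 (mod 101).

Combine the congruences pairwise.
From t ≡ 19 (mod 103) write t = 19 + 103s. Substituting into t ≡ 65 (mod 73) gives 103s ≡ 46 (mod 73), and since 30⁻¹ ≡ 56 (mod 73), s ≡ 21. Hence t ≡ 19 + 103·21 = 2182 (mod 7519).
From t ≡ 2182 (mod 7519) write t = 2182 + 7519s. Substituting into t ≡ 95 (mod 101) gives 7519s ≡ 34 (mod 101), and since 45⁻¹ ≡ 9 (mod 101), s ≡ 3. Hence t ≡ 2182 + 7519·3 = 24739 (mod 759419).

24739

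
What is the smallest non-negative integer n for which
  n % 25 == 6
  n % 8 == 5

181

From n ≡ 6 (mod 25) write n = 6 + 25t. Substituting into n ≡ 5 (mod 8) gives 25t ≡ 7 (mod 8), and since 1⁻¹ ≡ 1 (mod 8), t ≡ 7. Hence n ≡ 6 + 25·7 = 181 (mod 200).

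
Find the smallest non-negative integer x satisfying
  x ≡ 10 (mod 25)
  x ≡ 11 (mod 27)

Combine the congruences pairwise.
From x ≡ 10 (mod 25) write x = 10 + 25t. Substituting into x ≡ 11 (mod 27) gives 25t ≡ 1 (mod 27), and since 25⁻¹ ≡ 13 (mod 27), t ≡ 13. Hence x ≡ 10 + 25·13 = 335 (mod 675).

335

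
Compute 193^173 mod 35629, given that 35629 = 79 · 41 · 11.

Mod 79: 193 ≡ 35; by Fermat, exponent reduces to 173 mod 78 = 17; 35^17 ≡ 6 (mod 79).
Mod 41: 193 ≡ 29; by Fermat, exponent reduces to 173 mod 40 = 13; 29^13 ≡ 28 (mod 41).
Mod 11: 193 ≡ 6; by Fermat, exponent reduces to 173 mod 10 = 3; 6^3 ≡ 7 (mod 11).
Combine by CRT: x ≡ 6 (mod 79), x ≡ 28 (mod 41), x ≡ 7 (mod 11) ⇒ x ≡ 4825 (mod 35629).

4825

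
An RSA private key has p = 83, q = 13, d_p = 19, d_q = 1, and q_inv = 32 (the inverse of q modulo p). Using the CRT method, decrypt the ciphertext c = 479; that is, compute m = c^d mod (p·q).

492

m₁ = c^(d_p) mod p: c ≡ 64 (mod 83), and 64^19 mod 83 = 77.
m₂ = c^(d_q) mod q: c ≡ 11 (mod 13), and 11^1 mod 13 = 11.
h = q_inv·(m₁ − m₂) mod p = 32·(77 − 11) mod 83 = 37.
m = m₂ + h·q = 11 + 37·13 = 492.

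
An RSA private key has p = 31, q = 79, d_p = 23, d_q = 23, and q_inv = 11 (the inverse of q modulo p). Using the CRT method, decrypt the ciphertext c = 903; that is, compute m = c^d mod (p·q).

m₁ = c^(d_p) mod p: c ≡ 4 (mod 31), and 4^23 mod 31 = 2.
m₂ = c^(d_q) mod q: c ≡ 34 (mod 79), and 34^23 mod 79 = 68.
h = q_inv·(m₁ − m₂) mod p = 11·(2 − 68) mod 31 = 18.
m = m₂ + h·q = 68 + 18·79 = 1490.

1490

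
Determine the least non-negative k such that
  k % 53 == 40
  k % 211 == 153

1630

From k ≡ 40 (mod 53) write k = 40 + 53t. Substituting into k ≡ 153 (mod 211) gives 53t ≡ 113 (mod 211), and since 53⁻¹ ≡ 4 (mod 211), t ≡ 30. Hence k ≡ 40 + 53·30 = 1630 (mod 11183).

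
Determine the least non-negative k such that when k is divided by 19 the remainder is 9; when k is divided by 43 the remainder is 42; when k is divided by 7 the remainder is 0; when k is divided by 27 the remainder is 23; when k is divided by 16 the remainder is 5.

Combine the congruences pairwise.
From k ≡ 9 (mod 19) write k = 9 + 19t. Substituting into k ≡ 42 (mod 43) gives 19t ≡ 33 (mod 43), and since 19⁻¹ ≡ 34 (mod 43), t ≡ 4. Hence k ≡ 9 + 19·4 = 85 (mod 817).
From k ≡ 85 (mod 817) write k = 85 + 817t. Substituting into k ≡ 0 (mod 7) gives 817t ≡ 6 (mod 7), and since 5⁻¹ ≡ 3 (mod 7), t ≡ 4. Hence k ≡ 85 + 817·4 = 3353 (mod 5719).
From k ≡ 3353 (mod 5719) write k = 3353 + 5719t. Substituting into k ≡ 23 (mod 27) gives 5719t ≡ 18 (mod 27), and since 22⁻¹ ≡ 16 (mod 27), t ≡ 18. Hence k ≡ 3353 + 5719·18 = 106295 (mod 154413).
From k ≡ 106295 (mod 154413) write k = 106295 + 154413t. Substituting into k ≡ 5 (mod 16) gives 154413t ≡ 14 (mod 16), and since 13⁻¹ ≡ 5 (mod 16), t ≡ 6. Hence k ≡ 106295 + 154413·6 = 1032773 (mod 2470608).

1032773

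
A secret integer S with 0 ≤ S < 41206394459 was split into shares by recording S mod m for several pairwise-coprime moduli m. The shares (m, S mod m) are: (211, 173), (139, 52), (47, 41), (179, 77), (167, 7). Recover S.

9397077816

The moduli are pairwise coprime; N = 211·139·47·179·167 = 41206394459.
N/211 = 195290969; 195290969 ≡ 130 (mod 211); 130·112 ≡ 1, so inverse 112.
N/139 = 296448881; 296448881 ≡ 106 (mod 139); 106·80 ≡ 1, so inverse 80.
N/47 = 876731797; 876731797 ≡ 1 (mod 47), inverse 1.
N/179 = 230203321; 230203321 ≡ 13 (mod 179); 13·124 ≡ 1, so inverse 124.
N/167 = 246744877; 246744877 ≡ 39 (mod 167); 39·30 ≡ 1, so inverse 30.
S ≡ 173·195290969·112 + 52·296448881·80 + 41·876731797·1 + 77·230203321·124 + 7·246744877·30 = 7302928897059.
7302928897059 mod 41206394459 = 9397077816.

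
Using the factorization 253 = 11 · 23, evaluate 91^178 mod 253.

93

Mod 11: 91 ≡ 3; by Fermat, exponent reduces to 178 mod 10 = 8; 3^8 ≡ 5 (mod 11).
Mod 23: 91 ≡ 22; by Fermat, exponent reduces to 178 mod 22 = 2; 22^2 ≡ 1 (mod 23).
Combine by CRT: x ≡ 5 (mod 11), x ≡ 1 (mod 23) ⇒ x ≡ 93 (mod 253).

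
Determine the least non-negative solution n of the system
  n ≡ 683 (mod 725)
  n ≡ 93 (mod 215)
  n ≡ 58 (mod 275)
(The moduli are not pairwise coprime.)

gcd(725, 215) = 5 and 5 | (93 − 683), so the pair is consistent; merging gives n ≡ 30408 (mod 31175), where 31175 = lcm(725, 215).
gcd(31175, 275) = 25 and 25 | (58 − 30408), so the pair is consistent; merging gives n ≡ 342158 (mod 342925), where 342925 = lcm(31175, 275).
The solution is unique modulo lcm(725, 215, 275) = 342925.

342158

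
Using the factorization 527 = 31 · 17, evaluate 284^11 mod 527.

Mod 31: 284 ≡ 5; 5^11 ≡ 25 (mod 31).
Mod 17: 284 ≡ 12; 12^11 ≡ 6 (mod 17).
Combine by CRT: x ≡ 25 (mod 31), x ≡ 6 (mod 17) ⇒ x ≡ 397 (mod 527).

397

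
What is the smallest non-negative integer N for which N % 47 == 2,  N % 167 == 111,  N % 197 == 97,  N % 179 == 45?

From N ≡ 2 (mod 47) write N = 2 + 47t. Substituting into N ≡ 111 (mod 167) gives 47t ≡ 109 (mod 167), and since 47⁻¹ ≡ 32 (mod 167), t ≡ 148. Hence N ≡ 2 + 47·148 = 6958 (mod 7849).
From N ≡ 6958 (mod 7849) write N = 6958 + 7849t. Substituting into N ≡ 97 (mod 197) gives 7849t ≡ 34 (mod 197), and since 166⁻¹ ≡ 108 (mod 197), t ≡ 126. Hence N ≡ 6958 + 7849·126 = 995932 (mod 1546253).
From N ≡ 995932 (mod 1546253) write N = 995932 + 1546253t. Substituting into N ≡ 45 (mod 179) gives 1546253t ≡ 69 (mod 179), and since 51⁻¹ ≡ 172 (mod 179), t ≡ 54. Hence N ≡ 995932 + 1546253·54 = 84493594 (mod 276779287).

84493594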